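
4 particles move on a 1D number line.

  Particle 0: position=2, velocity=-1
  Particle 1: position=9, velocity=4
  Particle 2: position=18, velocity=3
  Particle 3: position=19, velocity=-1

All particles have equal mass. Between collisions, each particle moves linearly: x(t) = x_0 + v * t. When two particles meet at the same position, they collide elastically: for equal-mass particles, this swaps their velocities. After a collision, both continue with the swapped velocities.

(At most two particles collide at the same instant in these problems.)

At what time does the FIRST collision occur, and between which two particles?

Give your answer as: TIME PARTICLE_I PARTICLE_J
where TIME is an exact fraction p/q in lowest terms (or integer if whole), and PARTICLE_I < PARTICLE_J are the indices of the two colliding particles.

Pair (0,1): pos 2,9 vel -1,4 -> not approaching (rel speed -5 <= 0)
Pair (1,2): pos 9,18 vel 4,3 -> gap=9, closing at 1/unit, collide at t=9
Pair (2,3): pos 18,19 vel 3,-1 -> gap=1, closing at 4/unit, collide at t=1/4
Earliest collision: t=1/4 between 2 and 3

Answer: 1/4 2 3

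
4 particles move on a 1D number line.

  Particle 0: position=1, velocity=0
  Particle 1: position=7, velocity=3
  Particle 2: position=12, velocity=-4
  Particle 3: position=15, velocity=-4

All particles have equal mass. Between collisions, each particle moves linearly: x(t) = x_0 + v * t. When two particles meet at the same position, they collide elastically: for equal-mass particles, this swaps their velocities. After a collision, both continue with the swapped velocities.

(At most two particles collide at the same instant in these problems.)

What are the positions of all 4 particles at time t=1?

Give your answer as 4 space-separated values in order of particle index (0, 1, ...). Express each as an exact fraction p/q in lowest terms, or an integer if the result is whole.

Collision at t=5/7: particles 1 and 2 swap velocities; positions: p0=1 p1=64/7 p2=64/7 p3=85/7; velocities now: v0=0 v1=-4 v2=3 v3=-4
Advance to t=1 (no further collisions before then); velocities: v0=0 v1=-4 v2=3 v3=-4; positions = 1 8 10 11

Answer: 1 8 10 11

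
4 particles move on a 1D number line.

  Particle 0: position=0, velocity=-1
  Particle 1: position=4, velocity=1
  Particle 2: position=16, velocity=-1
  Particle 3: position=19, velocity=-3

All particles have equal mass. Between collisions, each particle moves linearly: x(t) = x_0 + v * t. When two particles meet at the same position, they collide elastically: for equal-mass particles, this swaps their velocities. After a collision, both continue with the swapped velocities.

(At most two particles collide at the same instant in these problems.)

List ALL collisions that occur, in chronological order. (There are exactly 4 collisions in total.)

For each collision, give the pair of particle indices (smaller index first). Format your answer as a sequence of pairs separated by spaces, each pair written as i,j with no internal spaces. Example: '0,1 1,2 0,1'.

Collision at t=3/2: particles 2 and 3 swap velocities; positions: p0=-3/2 p1=11/2 p2=29/2 p3=29/2; velocities now: v0=-1 v1=1 v2=-3 v3=-1
Collision at t=15/4: particles 1 and 2 swap velocities; positions: p0=-15/4 p1=31/4 p2=31/4 p3=49/4; velocities now: v0=-1 v1=-3 v2=1 v3=-1
Collision at t=6: particles 2 and 3 swap velocities; positions: p0=-6 p1=1 p2=10 p3=10; velocities now: v0=-1 v1=-3 v2=-1 v3=1
Collision at t=19/2: particles 0 and 1 swap velocities; positions: p0=-19/2 p1=-19/2 p2=13/2 p3=27/2; velocities now: v0=-3 v1=-1 v2=-1 v3=1

Answer: 2,3 1,2 2,3 0,1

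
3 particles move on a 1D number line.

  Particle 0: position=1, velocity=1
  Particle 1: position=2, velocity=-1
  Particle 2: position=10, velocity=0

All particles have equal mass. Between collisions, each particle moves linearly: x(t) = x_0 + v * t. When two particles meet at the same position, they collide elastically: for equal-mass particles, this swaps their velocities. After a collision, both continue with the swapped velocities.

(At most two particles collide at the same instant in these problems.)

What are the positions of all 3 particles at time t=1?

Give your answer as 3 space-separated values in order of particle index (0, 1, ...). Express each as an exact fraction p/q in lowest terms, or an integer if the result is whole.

Collision at t=1/2: particles 0 and 1 swap velocities; positions: p0=3/2 p1=3/2 p2=10; velocities now: v0=-1 v1=1 v2=0
Advance to t=1 (no further collisions before then); velocities: v0=-1 v1=1 v2=0; positions = 1 2 10

Answer: 1 2 10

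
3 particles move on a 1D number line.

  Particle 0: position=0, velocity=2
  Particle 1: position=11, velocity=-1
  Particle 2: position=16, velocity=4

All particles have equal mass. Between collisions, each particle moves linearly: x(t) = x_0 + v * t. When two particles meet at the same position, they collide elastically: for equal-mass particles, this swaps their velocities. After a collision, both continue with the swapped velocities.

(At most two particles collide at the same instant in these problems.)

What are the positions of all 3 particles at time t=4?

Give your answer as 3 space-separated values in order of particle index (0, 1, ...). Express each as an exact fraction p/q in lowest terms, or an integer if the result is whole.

Collision at t=11/3: particles 0 and 1 swap velocities; positions: p0=22/3 p1=22/3 p2=92/3; velocities now: v0=-1 v1=2 v2=4
Advance to t=4 (no further collisions before then); velocities: v0=-1 v1=2 v2=4; positions = 7 8 32

Answer: 7 8 32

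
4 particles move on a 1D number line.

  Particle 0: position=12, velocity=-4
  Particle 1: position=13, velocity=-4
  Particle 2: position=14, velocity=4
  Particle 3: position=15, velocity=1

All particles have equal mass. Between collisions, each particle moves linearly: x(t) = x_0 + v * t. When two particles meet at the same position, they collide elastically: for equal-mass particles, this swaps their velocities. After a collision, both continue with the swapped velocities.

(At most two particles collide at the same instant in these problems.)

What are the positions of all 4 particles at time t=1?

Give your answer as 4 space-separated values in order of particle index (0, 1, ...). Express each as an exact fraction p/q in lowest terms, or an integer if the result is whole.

Collision at t=1/3: particles 2 and 3 swap velocities; positions: p0=32/3 p1=35/3 p2=46/3 p3=46/3; velocities now: v0=-4 v1=-4 v2=1 v3=4
Advance to t=1 (no further collisions before then); velocities: v0=-4 v1=-4 v2=1 v3=4; positions = 8 9 16 18

Answer: 8 9 16 18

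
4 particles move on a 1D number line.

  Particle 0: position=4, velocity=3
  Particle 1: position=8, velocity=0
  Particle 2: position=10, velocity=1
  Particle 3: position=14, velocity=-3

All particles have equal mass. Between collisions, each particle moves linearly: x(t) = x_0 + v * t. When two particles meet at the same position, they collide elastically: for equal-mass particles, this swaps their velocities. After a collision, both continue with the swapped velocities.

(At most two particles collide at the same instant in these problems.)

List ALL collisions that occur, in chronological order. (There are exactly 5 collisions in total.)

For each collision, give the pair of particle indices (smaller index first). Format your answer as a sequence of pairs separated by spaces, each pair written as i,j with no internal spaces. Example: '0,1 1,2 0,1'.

Collision at t=1: particles 2 and 3 swap velocities; positions: p0=7 p1=8 p2=11 p3=11; velocities now: v0=3 v1=0 v2=-3 v3=1
Collision at t=4/3: particles 0 and 1 swap velocities; positions: p0=8 p1=8 p2=10 p3=34/3; velocities now: v0=0 v1=3 v2=-3 v3=1
Collision at t=5/3: particles 1 and 2 swap velocities; positions: p0=8 p1=9 p2=9 p3=35/3; velocities now: v0=0 v1=-3 v2=3 v3=1
Collision at t=2: particles 0 and 1 swap velocities; positions: p0=8 p1=8 p2=10 p3=12; velocities now: v0=-3 v1=0 v2=3 v3=1
Collision at t=3: particles 2 and 3 swap velocities; positions: p0=5 p1=8 p2=13 p3=13; velocities now: v0=-3 v1=0 v2=1 v3=3

Answer: 2,3 0,1 1,2 0,1 2,3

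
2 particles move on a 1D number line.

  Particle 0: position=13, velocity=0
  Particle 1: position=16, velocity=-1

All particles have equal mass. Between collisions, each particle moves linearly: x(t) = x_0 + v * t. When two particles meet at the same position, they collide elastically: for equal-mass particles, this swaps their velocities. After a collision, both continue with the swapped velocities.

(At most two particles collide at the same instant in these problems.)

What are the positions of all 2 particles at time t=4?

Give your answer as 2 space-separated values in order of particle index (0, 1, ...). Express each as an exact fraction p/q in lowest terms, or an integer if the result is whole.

Collision at t=3: particles 0 and 1 swap velocities; positions: p0=13 p1=13; velocities now: v0=-1 v1=0
Advance to t=4 (no further collisions before then); velocities: v0=-1 v1=0; positions = 12 13

Answer: 12 13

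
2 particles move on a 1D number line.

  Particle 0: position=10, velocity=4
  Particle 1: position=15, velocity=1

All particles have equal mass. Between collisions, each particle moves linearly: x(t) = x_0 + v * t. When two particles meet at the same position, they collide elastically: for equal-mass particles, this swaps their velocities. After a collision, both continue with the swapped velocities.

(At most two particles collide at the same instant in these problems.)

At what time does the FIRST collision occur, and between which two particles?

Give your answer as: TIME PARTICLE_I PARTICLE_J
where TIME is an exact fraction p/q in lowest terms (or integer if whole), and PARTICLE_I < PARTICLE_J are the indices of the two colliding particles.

Pair (0,1): pos 10,15 vel 4,1 -> gap=5, closing at 3/unit, collide at t=5/3
Earliest collision: t=5/3 between 0 and 1

Answer: 5/3 0 1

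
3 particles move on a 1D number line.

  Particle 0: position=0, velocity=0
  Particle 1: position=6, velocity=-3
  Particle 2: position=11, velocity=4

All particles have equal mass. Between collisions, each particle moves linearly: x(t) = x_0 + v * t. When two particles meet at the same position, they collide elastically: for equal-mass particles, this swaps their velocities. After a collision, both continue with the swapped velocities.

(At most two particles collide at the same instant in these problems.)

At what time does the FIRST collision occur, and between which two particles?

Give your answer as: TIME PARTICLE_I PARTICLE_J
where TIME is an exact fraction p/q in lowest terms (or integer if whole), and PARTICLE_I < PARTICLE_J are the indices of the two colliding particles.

Answer: 2 0 1

Derivation:
Pair (0,1): pos 0,6 vel 0,-3 -> gap=6, closing at 3/unit, collide at t=2
Pair (1,2): pos 6,11 vel -3,4 -> not approaching (rel speed -7 <= 0)
Earliest collision: t=2 between 0 and 1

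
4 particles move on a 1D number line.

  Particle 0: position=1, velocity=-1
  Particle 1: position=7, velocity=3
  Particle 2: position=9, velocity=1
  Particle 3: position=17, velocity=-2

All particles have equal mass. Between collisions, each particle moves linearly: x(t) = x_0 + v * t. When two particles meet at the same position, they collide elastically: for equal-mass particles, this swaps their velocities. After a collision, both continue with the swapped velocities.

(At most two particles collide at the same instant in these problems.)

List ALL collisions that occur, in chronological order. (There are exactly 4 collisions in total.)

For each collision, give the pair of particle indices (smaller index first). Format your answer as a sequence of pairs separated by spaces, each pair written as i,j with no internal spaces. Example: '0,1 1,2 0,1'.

Collision at t=1: particles 1 and 2 swap velocities; positions: p0=0 p1=10 p2=10 p3=15; velocities now: v0=-1 v1=1 v2=3 v3=-2
Collision at t=2: particles 2 and 3 swap velocities; positions: p0=-1 p1=11 p2=13 p3=13; velocities now: v0=-1 v1=1 v2=-2 v3=3
Collision at t=8/3: particles 1 and 2 swap velocities; positions: p0=-5/3 p1=35/3 p2=35/3 p3=15; velocities now: v0=-1 v1=-2 v2=1 v3=3
Collision at t=16: particles 0 and 1 swap velocities; positions: p0=-15 p1=-15 p2=25 p3=55; velocities now: v0=-2 v1=-1 v2=1 v3=3

Answer: 1,2 2,3 1,2 0,1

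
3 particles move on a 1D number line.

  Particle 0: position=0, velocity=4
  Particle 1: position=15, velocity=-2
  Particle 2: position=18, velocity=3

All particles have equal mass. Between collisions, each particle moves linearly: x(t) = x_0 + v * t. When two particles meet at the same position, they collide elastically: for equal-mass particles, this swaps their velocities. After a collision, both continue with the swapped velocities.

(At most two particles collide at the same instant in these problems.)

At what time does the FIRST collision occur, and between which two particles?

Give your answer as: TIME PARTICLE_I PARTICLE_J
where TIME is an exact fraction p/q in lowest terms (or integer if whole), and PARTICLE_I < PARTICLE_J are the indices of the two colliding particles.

Answer: 5/2 0 1

Derivation:
Pair (0,1): pos 0,15 vel 4,-2 -> gap=15, closing at 6/unit, collide at t=5/2
Pair (1,2): pos 15,18 vel -2,3 -> not approaching (rel speed -5 <= 0)
Earliest collision: t=5/2 between 0 and 1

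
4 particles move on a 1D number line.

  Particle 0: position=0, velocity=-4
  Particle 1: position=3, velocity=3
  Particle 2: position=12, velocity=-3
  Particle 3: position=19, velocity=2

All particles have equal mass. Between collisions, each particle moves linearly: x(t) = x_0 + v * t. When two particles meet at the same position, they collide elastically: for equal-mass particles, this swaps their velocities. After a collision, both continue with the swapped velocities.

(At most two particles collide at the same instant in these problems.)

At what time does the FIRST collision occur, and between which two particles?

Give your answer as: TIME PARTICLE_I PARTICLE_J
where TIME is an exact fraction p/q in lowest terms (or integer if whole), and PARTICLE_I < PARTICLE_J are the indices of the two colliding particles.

Pair (0,1): pos 0,3 vel -4,3 -> not approaching (rel speed -7 <= 0)
Pair (1,2): pos 3,12 vel 3,-3 -> gap=9, closing at 6/unit, collide at t=3/2
Pair (2,3): pos 12,19 vel -3,2 -> not approaching (rel speed -5 <= 0)
Earliest collision: t=3/2 between 1 and 2

Answer: 3/2 1 2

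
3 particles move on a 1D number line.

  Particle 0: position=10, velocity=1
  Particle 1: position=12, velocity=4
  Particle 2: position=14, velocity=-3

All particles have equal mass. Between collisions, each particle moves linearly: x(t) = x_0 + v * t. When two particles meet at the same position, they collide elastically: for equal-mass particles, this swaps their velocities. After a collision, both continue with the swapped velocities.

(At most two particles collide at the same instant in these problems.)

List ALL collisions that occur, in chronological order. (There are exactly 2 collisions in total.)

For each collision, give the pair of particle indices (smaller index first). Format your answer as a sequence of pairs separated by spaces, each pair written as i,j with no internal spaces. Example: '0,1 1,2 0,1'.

Collision at t=2/7: particles 1 and 2 swap velocities; positions: p0=72/7 p1=92/7 p2=92/7; velocities now: v0=1 v1=-3 v2=4
Collision at t=1: particles 0 and 1 swap velocities; positions: p0=11 p1=11 p2=16; velocities now: v0=-3 v1=1 v2=4

Answer: 1,2 0,1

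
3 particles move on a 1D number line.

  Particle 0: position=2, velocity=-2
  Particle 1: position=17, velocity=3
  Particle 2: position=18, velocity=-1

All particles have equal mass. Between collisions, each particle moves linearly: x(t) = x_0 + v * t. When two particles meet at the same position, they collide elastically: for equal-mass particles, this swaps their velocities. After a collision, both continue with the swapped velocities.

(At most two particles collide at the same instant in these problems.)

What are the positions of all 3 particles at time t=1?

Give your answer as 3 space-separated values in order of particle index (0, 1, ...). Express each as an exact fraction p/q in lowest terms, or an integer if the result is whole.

Answer: 0 17 20

Derivation:
Collision at t=1/4: particles 1 and 2 swap velocities; positions: p0=3/2 p1=71/4 p2=71/4; velocities now: v0=-2 v1=-1 v2=3
Advance to t=1 (no further collisions before then); velocities: v0=-2 v1=-1 v2=3; positions = 0 17 20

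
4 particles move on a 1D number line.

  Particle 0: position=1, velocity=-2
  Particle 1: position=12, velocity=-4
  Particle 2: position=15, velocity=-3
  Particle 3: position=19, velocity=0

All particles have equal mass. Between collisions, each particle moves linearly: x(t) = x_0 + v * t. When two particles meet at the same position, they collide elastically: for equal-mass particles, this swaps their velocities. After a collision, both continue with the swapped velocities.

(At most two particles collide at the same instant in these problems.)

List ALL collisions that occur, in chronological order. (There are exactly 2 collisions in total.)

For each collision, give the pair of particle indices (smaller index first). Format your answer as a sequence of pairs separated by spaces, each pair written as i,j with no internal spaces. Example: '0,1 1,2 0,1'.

Collision at t=11/2: particles 0 and 1 swap velocities; positions: p0=-10 p1=-10 p2=-3/2 p3=19; velocities now: v0=-4 v1=-2 v2=-3 v3=0
Collision at t=14: particles 1 and 2 swap velocities; positions: p0=-44 p1=-27 p2=-27 p3=19; velocities now: v0=-4 v1=-3 v2=-2 v3=0

Answer: 0,1 1,2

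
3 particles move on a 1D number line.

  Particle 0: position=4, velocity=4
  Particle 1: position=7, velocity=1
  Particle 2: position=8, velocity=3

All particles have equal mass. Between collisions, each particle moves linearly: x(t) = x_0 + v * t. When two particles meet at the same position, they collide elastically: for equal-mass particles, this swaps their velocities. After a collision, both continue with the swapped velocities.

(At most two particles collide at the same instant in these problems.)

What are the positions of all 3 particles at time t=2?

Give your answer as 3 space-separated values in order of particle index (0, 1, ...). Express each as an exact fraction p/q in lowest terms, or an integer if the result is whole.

Answer: 9 12 14

Derivation:
Collision at t=1: particles 0 and 1 swap velocities; positions: p0=8 p1=8 p2=11; velocities now: v0=1 v1=4 v2=3
Advance to t=2 (no further collisions before then); velocities: v0=1 v1=4 v2=3; positions = 9 12 14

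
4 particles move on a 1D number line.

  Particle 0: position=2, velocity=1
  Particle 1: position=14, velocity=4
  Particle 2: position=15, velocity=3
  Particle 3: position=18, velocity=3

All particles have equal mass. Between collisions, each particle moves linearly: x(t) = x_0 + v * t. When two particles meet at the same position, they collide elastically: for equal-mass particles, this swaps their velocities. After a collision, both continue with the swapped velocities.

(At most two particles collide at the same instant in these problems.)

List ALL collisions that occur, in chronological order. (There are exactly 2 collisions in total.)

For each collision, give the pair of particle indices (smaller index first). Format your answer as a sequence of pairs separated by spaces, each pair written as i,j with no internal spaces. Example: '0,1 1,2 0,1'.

Collision at t=1: particles 1 and 2 swap velocities; positions: p0=3 p1=18 p2=18 p3=21; velocities now: v0=1 v1=3 v2=4 v3=3
Collision at t=4: particles 2 and 3 swap velocities; positions: p0=6 p1=27 p2=30 p3=30; velocities now: v0=1 v1=3 v2=3 v3=4

Answer: 1,2 2,3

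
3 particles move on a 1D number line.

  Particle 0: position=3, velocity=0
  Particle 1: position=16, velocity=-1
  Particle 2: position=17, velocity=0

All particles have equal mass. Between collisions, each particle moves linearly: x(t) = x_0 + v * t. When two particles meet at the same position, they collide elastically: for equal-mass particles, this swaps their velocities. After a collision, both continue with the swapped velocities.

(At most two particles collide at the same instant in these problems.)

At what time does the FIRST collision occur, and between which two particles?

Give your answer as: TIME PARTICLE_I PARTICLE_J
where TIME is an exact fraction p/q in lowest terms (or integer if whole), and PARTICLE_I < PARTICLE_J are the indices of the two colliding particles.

Pair (0,1): pos 3,16 vel 0,-1 -> gap=13, closing at 1/unit, collide at t=13
Pair (1,2): pos 16,17 vel -1,0 -> not approaching (rel speed -1 <= 0)
Earliest collision: t=13 between 0 and 1

Answer: 13 0 1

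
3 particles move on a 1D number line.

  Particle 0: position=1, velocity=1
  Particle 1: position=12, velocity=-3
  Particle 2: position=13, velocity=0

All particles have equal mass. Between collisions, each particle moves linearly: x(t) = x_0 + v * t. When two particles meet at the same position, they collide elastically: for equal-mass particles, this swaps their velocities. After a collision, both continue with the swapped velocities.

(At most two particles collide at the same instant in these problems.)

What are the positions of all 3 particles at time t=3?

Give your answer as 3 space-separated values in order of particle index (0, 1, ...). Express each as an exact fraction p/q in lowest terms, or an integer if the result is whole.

Collision at t=11/4: particles 0 and 1 swap velocities; positions: p0=15/4 p1=15/4 p2=13; velocities now: v0=-3 v1=1 v2=0
Advance to t=3 (no further collisions before then); velocities: v0=-3 v1=1 v2=0; positions = 3 4 13

Answer: 3 4 13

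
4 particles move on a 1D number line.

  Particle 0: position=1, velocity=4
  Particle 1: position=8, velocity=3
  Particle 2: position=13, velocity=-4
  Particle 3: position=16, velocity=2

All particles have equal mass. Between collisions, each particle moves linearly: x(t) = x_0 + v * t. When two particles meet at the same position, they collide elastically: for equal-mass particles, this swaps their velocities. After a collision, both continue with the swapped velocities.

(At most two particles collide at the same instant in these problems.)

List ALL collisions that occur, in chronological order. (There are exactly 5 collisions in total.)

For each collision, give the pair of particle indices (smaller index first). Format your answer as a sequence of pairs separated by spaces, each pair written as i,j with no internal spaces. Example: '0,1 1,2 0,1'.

Answer: 1,2 0,1 1,2 2,3 1,2

Derivation:
Collision at t=5/7: particles 1 and 2 swap velocities; positions: p0=27/7 p1=71/7 p2=71/7 p3=122/7; velocities now: v0=4 v1=-4 v2=3 v3=2
Collision at t=3/2: particles 0 and 1 swap velocities; positions: p0=7 p1=7 p2=25/2 p3=19; velocities now: v0=-4 v1=4 v2=3 v3=2
Collision at t=7: particles 1 and 2 swap velocities; positions: p0=-15 p1=29 p2=29 p3=30; velocities now: v0=-4 v1=3 v2=4 v3=2
Collision at t=15/2: particles 2 and 3 swap velocities; positions: p0=-17 p1=61/2 p2=31 p3=31; velocities now: v0=-4 v1=3 v2=2 v3=4
Collision at t=8: particles 1 and 2 swap velocities; positions: p0=-19 p1=32 p2=32 p3=33; velocities now: v0=-4 v1=2 v2=3 v3=4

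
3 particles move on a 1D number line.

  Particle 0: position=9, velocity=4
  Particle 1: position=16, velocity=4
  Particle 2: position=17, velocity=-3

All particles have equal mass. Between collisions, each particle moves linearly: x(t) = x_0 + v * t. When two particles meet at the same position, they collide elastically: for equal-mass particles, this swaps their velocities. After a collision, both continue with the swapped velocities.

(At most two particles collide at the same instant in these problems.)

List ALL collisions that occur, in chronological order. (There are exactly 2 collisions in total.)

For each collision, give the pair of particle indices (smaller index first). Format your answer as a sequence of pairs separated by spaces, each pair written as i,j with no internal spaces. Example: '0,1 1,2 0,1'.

Collision at t=1/7: particles 1 and 2 swap velocities; positions: p0=67/7 p1=116/7 p2=116/7; velocities now: v0=4 v1=-3 v2=4
Collision at t=8/7: particles 0 and 1 swap velocities; positions: p0=95/7 p1=95/7 p2=144/7; velocities now: v0=-3 v1=4 v2=4

Answer: 1,2 0,1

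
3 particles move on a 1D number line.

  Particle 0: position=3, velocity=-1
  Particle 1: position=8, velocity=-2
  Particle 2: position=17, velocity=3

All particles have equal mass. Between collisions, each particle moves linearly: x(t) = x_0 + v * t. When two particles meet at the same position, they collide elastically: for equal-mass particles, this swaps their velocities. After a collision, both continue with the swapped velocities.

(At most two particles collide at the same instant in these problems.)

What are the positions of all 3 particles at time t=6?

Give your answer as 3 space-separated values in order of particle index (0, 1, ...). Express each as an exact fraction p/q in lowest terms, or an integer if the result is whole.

Collision at t=5: particles 0 and 1 swap velocities; positions: p0=-2 p1=-2 p2=32; velocities now: v0=-2 v1=-1 v2=3
Advance to t=6 (no further collisions before then); velocities: v0=-2 v1=-1 v2=3; positions = -4 -3 35

Answer: -4 -3 35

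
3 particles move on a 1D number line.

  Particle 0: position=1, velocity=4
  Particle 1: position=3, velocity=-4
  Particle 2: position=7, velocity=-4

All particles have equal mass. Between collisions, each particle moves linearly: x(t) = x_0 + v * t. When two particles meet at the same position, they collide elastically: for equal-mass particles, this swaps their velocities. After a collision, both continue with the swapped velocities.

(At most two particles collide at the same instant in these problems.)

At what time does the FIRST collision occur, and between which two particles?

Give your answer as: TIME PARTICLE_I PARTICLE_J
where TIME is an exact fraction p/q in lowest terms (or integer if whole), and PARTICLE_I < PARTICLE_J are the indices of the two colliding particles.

Answer: 1/4 0 1

Derivation:
Pair (0,1): pos 1,3 vel 4,-4 -> gap=2, closing at 8/unit, collide at t=1/4
Pair (1,2): pos 3,7 vel -4,-4 -> not approaching (rel speed 0 <= 0)
Earliest collision: t=1/4 between 0 and 1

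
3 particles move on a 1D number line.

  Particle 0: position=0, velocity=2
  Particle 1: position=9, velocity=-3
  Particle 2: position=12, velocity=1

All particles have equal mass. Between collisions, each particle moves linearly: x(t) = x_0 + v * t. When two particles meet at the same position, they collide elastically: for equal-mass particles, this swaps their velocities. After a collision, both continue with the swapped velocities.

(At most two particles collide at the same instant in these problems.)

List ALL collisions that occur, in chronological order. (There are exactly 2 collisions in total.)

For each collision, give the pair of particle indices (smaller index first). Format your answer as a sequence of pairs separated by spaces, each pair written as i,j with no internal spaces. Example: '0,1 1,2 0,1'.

Collision at t=9/5: particles 0 and 1 swap velocities; positions: p0=18/5 p1=18/5 p2=69/5; velocities now: v0=-3 v1=2 v2=1
Collision at t=12: particles 1 and 2 swap velocities; positions: p0=-27 p1=24 p2=24; velocities now: v0=-3 v1=1 v2=2

Answer: 0,1 1,2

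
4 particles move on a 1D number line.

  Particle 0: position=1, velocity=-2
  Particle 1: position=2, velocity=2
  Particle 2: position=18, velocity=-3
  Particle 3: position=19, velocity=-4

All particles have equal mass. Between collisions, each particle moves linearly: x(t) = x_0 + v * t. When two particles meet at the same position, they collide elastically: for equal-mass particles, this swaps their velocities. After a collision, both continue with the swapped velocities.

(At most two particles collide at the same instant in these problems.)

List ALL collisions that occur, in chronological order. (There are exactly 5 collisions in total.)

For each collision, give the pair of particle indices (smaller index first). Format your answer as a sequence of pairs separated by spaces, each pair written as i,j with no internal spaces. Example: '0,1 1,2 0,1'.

Answer: 2,3 1,2 2,3 0,1 1,2

Derivation:
Collision at t=1: particles 2 and 3 swap velocities; positions: p0=-1 p1=4 p2=15 p3=15; velocities now: v0=-2 v1=2 v2=-4 v3=-3
Collision at t=17/6: particles 1 and 2 swap velocities; positions: p0=-14/3 p1=23/3 p2=23/3 p3=19/2; velocities now: v0=-2 v1=-4 v2=2 v3=-3
Collision at t=16/5: particles 2 and 3 swap velocities; positions: p0=-27/5 p1=31/5 p2=42/5 p3=42/5; velocities now: v0=-2 v1=-4 v2=-3 v3=2
Collision at t=9: particles 0 and 1 swap velocities; positions: p0=-17 p1=-17 p2=-9 p3=20; velocities now: v0=-4 v1=-2 v2=-3 v3=2
Collision at t=17: particles 1 and 2 swap velocities; positions: p0=-49 p1=-33 p2=-33 p3=36; velocities now: v0=-4 v1=-3 v2=-2 v3=2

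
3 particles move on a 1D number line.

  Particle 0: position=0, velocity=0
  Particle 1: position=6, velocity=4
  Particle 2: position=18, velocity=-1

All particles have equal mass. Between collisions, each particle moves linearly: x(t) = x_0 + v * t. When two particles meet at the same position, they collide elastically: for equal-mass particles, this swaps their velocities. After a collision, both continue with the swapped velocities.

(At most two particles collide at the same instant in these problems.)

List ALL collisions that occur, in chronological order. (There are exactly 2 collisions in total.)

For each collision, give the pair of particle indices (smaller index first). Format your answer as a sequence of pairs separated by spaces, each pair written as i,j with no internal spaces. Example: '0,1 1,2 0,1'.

Collision at t=12/5: particles 1 and 2 swap velocities; positions: p0=0 p1=78/5 p2=78/5; velocities now: v0=0 v1=-1 v2=4
Collision at t=18: particles 0 and 1 swap velocities; positions: p0=0 p1=0 p2=78; velocities now: v0=-1 v1=0 v2=4

Answer: 1,2 0,1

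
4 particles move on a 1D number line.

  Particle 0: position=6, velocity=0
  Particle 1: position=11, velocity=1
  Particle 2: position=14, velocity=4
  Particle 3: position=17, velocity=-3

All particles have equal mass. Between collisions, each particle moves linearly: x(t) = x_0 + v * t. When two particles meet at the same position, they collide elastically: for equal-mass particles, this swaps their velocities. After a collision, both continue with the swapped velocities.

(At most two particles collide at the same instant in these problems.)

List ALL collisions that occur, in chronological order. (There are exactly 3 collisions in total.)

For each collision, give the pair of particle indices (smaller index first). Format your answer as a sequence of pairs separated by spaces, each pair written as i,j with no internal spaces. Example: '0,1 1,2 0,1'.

Answer: 2,3 1,2 0,1

Derivation:
Collision at t=3/7: particles 2 and 3 swap velocities; positions: p0=6 p1=80/7 p2=110/7 p3=110/7; velocities now: v0=0 v1=1 v2=-3 v3=4
Collision at t=3/2: particles 1 and 2 swap velocities; positions: p0=6 p1=25/2 p2=25/2 p3=20; velocities now: v0=0 v1=-3 v2=1 v3=4
Collision at t=11/3: particles 0 and 1 swap velocities; positions: p0=6 p1=6 p2=44/3 p3=86/3; velocities now: v0=-3 v1=0 v2=1 v3=4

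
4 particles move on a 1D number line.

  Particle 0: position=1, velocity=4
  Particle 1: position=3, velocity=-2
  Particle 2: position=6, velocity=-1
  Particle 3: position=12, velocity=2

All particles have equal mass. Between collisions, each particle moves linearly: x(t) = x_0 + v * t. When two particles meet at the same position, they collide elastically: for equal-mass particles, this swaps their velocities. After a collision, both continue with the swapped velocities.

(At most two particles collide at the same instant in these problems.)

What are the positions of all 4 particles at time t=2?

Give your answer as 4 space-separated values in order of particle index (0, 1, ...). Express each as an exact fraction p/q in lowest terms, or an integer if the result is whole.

Answer: -1 4 9 16

Derivation:
Collision at t=1/3: particles 0 and 1 swap velocities; positions: p0=7/3 p1=7/3 p2=17/3 p3=38/3; velocities now: v0=-2 v1=4 v2=-1 v3=2
Collision at t=1: particles 1 and 2 swap velocities; positions: p0=1 p1=5 p2=5 p3=14; velocities now: v0=-2 v1=-1 v2=4 v3=2
Advance to t=2 (no further collisions before then); velocities: v0=-2 v1=-1 v2=4 v3=2; positions = -1 4 9 16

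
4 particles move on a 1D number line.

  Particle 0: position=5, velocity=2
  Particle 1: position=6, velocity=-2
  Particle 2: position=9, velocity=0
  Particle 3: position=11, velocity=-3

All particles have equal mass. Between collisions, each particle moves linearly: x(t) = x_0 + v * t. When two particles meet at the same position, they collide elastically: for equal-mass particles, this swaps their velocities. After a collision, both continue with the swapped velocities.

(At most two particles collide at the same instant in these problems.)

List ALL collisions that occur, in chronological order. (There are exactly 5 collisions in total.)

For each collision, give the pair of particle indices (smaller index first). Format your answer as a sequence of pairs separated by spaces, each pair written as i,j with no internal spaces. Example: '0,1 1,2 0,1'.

Answer: 0,1 2,3 1,2 2,3 0,1

Derivation:
Collision at t=1/4: particles 0 and 1 swap velocities; positions: p0=11/2 p1=11/2 p2=9 p3=41/4; velocities now: v0=-2 v1=2 v2=0 v3=-3
Collision at t=2/3: particles 2 and 3 swap velocities; positions: p0=14/3 p1=19/3 p2=9 p3=9; velocities now: v0=-2 v1=2 v2=-3 v3=0
Collision at t=6/5: particles 1 and 2 swap velocities; positions: p0=18/5 p1=37/5 p2=37/5 p3=9; velocities now: v0=-2 v1=-3 v2=2 v3=0
Collision at t=2: particles 2 and 3 swap velocities; positions: p0=2 p1=5 p2=9 p3=9; velocities now: v0=-2 v1=-3 v2=0 v3=2
Collision at t=5: particles 0 and 1 swap velocities; positions: p0=-4 p1=-4 p2=9 p3=15; velocities now: v0=-3 v1=-2 v2=0 v3=2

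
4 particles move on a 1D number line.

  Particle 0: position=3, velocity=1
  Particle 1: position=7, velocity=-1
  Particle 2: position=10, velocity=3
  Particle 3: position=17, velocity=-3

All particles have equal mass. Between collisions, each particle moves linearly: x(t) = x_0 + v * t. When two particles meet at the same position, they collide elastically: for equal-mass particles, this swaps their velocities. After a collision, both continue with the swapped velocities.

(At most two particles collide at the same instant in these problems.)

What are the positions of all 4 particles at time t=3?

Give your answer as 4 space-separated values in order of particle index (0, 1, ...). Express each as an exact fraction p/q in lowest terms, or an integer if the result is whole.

Answer: 4 6 8 19

Derivation:
Collision at t=7/6: particles 2 and 3 swap velocities; positions: p0=25/6 p1=35/6 p2=27/2 p3=27/2; velocities now: v0=1 v1=-1 v2=-3 v3=3
Collision at t=2: particles 0 and 1 swap velocities; positions: p0=5 p1=5 p2=11 p3=16; velocities now: v0=-1 v1=1 v2=-3 v3=3
Advance to t=3 (no further collisions before then); velocities: v0=-1 v1=1 v2=-3 v3=3; positions = 4 6 8 19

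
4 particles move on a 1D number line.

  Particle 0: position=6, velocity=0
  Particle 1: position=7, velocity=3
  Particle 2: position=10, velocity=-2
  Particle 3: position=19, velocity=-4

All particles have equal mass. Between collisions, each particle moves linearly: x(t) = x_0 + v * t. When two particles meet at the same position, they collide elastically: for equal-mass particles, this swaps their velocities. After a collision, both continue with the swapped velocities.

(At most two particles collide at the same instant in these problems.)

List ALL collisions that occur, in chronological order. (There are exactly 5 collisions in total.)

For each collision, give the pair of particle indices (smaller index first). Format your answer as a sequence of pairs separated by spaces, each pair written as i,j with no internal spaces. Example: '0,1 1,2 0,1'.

Answer: 1,2 2,3 0,1 1,2 0,1

Derivation:
Collision at t=3/5: particles 1 and 2 swap velocities; positions: p0=6 p1=44/5 p2=44/5 p3=83/5; velocities now: v0=0 v1=-2 v2=3 v3=-4
Collision at t=12/7: particles 2 and 3 swap velocities; positions: p0=6 p1=46/7 p2=85/7 p3=85/7; velocities now: v0=0 v1=-2 v2=-4 v3=3
Collision at t=2: particles 0 and 1 swap velocities; positions: p0=6 p1=6 p2=11 p3=13; velocities now: v0=-2 v1=0 v2=-4 v3=3
Collision at t=13/4: particles 1 and 2 swap velocities; positions: p0=7/2 p1=6 p2=6 p3=67/4; velocities now: v0=-2 v1=-4 v2=0 v3=3
Collision at t=9/2: particles 0 and 1 swap velocities; positions: p0=1 p1=1 p2=6 p3=41/2; velocities now: v0=-4 v1=-2 v2=0 v3=3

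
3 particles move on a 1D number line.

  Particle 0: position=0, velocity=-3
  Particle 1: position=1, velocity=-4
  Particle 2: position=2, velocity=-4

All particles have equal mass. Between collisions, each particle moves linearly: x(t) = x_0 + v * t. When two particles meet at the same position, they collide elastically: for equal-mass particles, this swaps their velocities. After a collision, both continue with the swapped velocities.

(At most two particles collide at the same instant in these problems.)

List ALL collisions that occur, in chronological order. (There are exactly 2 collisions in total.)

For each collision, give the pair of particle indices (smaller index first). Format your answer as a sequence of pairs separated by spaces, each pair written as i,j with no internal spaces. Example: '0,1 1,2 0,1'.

Answer: 0,1 1,2

Derivation:
Collision at t=1: particles 0 and 1 swap velocities; positions: p0=-3 p1=-3 p2=-2; velocities now: v0=-4 v1=-3 v2=-4
Collision at t=2: particles 1 and 2 swap velocities; positions: p0=-7 p1=-6 p2=-6; velocities now: v0=-4 v1=-4 v2=-3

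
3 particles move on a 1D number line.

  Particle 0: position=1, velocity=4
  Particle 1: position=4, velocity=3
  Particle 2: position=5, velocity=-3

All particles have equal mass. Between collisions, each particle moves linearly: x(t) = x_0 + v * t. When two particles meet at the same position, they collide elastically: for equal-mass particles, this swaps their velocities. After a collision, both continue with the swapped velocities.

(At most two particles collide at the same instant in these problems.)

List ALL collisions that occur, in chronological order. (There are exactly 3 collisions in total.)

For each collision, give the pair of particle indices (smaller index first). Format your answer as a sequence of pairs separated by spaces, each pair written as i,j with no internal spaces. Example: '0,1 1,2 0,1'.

Collision at t=1/6: particles 1 and 2 swap velocities; positions: p0=5/3 p1=9/2 p2=9/2; velocities now: v0=4 v1=-3 v2=3
Collision at t=4/7: particles 0 and 1 swap velocities; positions: p0=23/7 p1=23/7 p2=40/7; velocities now: v0=-3 v1=4 v2=3
Collision at t=3: particles 1 and 2 swap velocities; positions: p0=-4 p1=13 p2=13; velocities now: v0=-3 v1=3 v2=4

Answer: 1,2 0,1 1,2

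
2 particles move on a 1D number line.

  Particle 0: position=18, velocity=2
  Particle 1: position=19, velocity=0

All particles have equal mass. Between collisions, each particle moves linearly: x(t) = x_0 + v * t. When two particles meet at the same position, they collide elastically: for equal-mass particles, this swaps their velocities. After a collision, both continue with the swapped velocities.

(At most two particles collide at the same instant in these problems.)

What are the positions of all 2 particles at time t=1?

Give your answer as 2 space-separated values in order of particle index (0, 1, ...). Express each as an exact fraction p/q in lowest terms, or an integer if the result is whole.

Answer: 19 20

Derivation:
Collision at t=1/2: particles 0 and 1 swap velocities; positions: p0=19 p1=19; velocities now: v0=0 v1=2
Advance to t=1 (no further collisions before then); velocities: v0=0 v1=2; positions = 19 20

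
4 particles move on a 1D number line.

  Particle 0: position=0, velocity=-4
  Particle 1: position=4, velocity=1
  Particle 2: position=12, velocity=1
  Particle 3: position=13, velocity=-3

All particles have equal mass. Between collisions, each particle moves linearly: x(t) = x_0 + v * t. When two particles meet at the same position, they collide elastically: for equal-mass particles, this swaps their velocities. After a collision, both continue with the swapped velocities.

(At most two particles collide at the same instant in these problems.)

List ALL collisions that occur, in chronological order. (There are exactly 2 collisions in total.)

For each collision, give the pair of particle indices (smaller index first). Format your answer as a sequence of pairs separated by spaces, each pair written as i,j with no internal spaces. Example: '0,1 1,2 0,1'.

Answer: 2,3 1,2

Derivation:
Collision at t=1/4: particles 2 and 3 swap velocities; positions: p0=-1 p1=17/4 p2=49/4 p3=49/4; velocities now: v0=-4 v1=1 v2=-3 v3=1
Collision at t=9/4: particles 1 and 2 swap velocities; positions: p0=-9 p1=25/4 p2=25/4 p3=57/4; velocities now: v0=-4 v1=-3 v2=1 v3=1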